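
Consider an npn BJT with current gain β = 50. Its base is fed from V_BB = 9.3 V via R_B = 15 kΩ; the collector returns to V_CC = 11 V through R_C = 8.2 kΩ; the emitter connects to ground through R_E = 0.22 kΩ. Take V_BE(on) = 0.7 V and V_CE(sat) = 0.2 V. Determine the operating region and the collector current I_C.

saturation; I_C ≈ 1.3 mA

Assume active: I_B = (9.3 − 0.7)/(15 + 51×0.22) = 0.328 mA, I_C = β·I_B = 16.4 mA.
Then V_CE = 11 − 16.4×8.2 − 16.7×0.22 = -127 V < 0.2 V — the active assumption fails.
Re-solve with V_CE = 0.2 V. KCL at the emitter: V_E/R_E = (V_BB−0.7−V_E)/R_B + (V_CC−0.2−V_E)/R_C, giving V_E = 0.399 V.
I_C = (V_CC − 0.2 − V_E)/R_C = (10.8 − 0.399)/8.2 = 1.27 mA.
Check: I_B = (8.6 − 0.399)/15 = 0.547 mA, and β·I_B = 27.3 mA > I_C, confirming saturation.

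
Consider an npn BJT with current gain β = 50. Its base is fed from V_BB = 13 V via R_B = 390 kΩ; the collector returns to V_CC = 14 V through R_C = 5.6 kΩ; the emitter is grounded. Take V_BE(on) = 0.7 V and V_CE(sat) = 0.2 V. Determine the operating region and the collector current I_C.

active; I_C ≈ 1.6 mA

Assume active. Base-emitter loop: I_B = (V_BB − V_BE)/R_B = (13 − 0.7)/390 = 0.0315 mA.
I_C = β·I_B = 50×0.0315 = 1.58 mA.
V_CE = V_CC − I_C·R_C = 14 − 1.58×5.6 = 5.17 V > V_CE(sat), so the active-region assumption holds.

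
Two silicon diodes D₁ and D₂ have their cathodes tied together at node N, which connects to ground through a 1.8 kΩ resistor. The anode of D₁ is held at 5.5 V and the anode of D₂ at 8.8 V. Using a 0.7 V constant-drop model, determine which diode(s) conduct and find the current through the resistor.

Assume both conduct. Then node N would need to be at both 5.5−0.7 = 4.8 V and 8.8−0.7 = 8.1 V, which is impossible.
Assume only D₂ conducts: V_N = 8.8 − 0.7 = 8.1 V, so I_R = 8.1/1.8 = 4.5 mA.
Check D₁: its anode-to-cathode voltage is 5.5 − 8.1 = -2.6 V < 0.7 V, so it is off. The assumption is consistent.

Only D₂ conducts; I_R ≈ 4.5 mA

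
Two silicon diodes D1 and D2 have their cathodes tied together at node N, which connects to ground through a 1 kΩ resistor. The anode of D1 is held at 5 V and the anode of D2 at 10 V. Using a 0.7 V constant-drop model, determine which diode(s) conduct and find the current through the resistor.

Only D2 conducts; I_R ≈ 9.3 mA

Assume both conduct. Then node N would need to be at both 5−0.7 = 4.3 V and 10−0.7 = 9.3 V, which is impossible.
Assume only D2 conducts: V_N = 10 − 0.7 = 9.3 V, so I_R = 9.3/1 = 9.3 mA.
Check D1: its anode-to-cathode voltage is 5 − 9.3 = -4.3 V < 0.7 V, so it is off. The assumption is consistent.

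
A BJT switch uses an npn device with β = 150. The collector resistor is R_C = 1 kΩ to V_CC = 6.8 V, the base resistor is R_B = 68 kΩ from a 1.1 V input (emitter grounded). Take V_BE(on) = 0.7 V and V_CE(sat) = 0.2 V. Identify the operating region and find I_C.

active; I_C ≈ 0.88 mA

Assume active. Base-emitter loop: I_B = (V_BB − V_BE)/R_B = (1.1 − 0.7)/68 = 0.00588 mA.
I_C = β·I_B = 150×0.00588 = 0.882 mA.
V_CE = V_CC − I_C·R_C = 6.8 − 0.882×1 = 5.92 V > V_CE(sat), so the active-region assumption holds.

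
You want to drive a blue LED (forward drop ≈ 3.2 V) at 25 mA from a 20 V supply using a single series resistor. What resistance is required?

The resistor drops V_S − V_D = 20 − 3.2 = 16.8 V at 25 mA.
R = 16.8 V / 25 mA = 0.672 kΩ.

R ≈ 0.67 kΩ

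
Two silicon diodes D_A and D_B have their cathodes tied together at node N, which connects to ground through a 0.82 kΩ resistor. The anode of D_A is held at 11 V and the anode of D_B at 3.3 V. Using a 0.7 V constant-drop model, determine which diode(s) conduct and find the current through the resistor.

Only D_A conducts; I_R ≈ 13 mA

Assume both conduct. Then node N would need to be at both 11−0.7 = 10.3 V and 3.3−0.7 = 2.6 V, which is impossible.
Assume only D_A conducts: V_N = 11 − 0.7 = 10.3 V, so I_R = 10.3/0.82 = 12.6 mA.
Check D_B: its anode-to-cathode voltage is 3.3 − 10.3 = -7 V < 0.7 V, so it is off. The assumption is consistent.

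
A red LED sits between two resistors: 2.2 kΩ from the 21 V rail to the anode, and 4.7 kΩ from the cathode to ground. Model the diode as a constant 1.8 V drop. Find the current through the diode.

The two resistors are in series with the diode, so KVL gives 21 = I·2.2 + 1.8 + I·4.7.
I = (21 − 1.8) / (2.2 + 4.7) kΩ = 19.2 / 6.9 = 2.78 mA.

I ≈ 2.8 mA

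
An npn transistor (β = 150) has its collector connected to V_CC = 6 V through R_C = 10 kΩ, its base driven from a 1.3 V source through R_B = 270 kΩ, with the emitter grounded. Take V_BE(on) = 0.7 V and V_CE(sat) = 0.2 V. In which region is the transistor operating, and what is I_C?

active; I_C ≈ 0.33 mA

Assume active. Base-emitter loop: I_B = (V_BB − V_BE)/R_B = (1.3 − 0.7)/270 = 0.00222 mA.
I_C = β·I_B = 150×0.00222 = 0.333 mA.
V_CE = V_CC − I_C·R_C = 6 − 0.333×10 = 2.67 V > V_CE(sat), so the active-region assumption holds.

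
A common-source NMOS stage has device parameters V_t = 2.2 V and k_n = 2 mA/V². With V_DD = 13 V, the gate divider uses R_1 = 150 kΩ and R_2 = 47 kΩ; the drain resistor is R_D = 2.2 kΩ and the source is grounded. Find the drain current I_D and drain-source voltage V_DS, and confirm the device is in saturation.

I_D ≈ 0.81 mA, V_DS ≈ 11 V

V_G = V_DD·R_2/(R_1+R_2) = 13×47/197 = 3.1 V. With the source grounded, V_GS = V_G = 3.1 V.
Assume saturation: I_D = (k_n/2)(V_GS − V_t)² = (2/2)×(3.1 − 2.2)² = 1×0.902² = 0.813 mA.
V_DS = V_DD − I_D·R_D = 13 − 0.813×2.2 = 11.2 V.
Saturation requires V_DS ≥ V_GS − V_t = 0.902 V; 11.2 ≥ 0.902 ✓.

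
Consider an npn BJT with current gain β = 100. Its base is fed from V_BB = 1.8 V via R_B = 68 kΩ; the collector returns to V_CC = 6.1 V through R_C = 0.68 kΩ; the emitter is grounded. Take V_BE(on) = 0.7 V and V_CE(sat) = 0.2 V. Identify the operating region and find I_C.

active; I_C ≈ 1.6 mA

Assume active. Base-emitter loop: I_B = (V_BB − V_BE)/R_B = (1.8 − 0.7)/68 = 0.0162 mA.
I_C = β·I_B = 100×0.0162 = 1.62 mA.
V_CE = V_CC − I_C·R_C = 6.1 − 1.62×0.68 = 5 V > V_CE(sat), so the active-region assumption holds.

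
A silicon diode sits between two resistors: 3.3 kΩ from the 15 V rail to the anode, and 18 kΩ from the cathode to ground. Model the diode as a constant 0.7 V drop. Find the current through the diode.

I ≈ 0.67 mA

The two resistors are in series with the diode, so KVL gives 15 = I·3.3 + 0.7 + I·18.
I = (15 − 0.7) / (3.3 + 18) kΩ = 14.3 / 21.3 = 0.671 mA.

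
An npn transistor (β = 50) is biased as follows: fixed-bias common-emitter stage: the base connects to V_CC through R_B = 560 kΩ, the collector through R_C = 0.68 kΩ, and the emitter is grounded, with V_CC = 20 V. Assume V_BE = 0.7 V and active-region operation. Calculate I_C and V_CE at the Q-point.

Base loop: V_CC = I_B·R_B + V_BE, so I_B = (20 − 0.7)/560 kΩ = 0.0345 mA.
In the active region I_C = β·I_B = 50 × 0.0345 = 1.72 mA.
Collector loop: V_CE = V_CC − I_C·R_C = 20 − 1.72×0.68 = 18.8 V.
Since V_CE = 18.8 V > V_CE(sat) ≈ 0.2 V, the transistor is in the active region as assumed.

I_C ≈ 1.7 mA, V_CE ≈ 19 V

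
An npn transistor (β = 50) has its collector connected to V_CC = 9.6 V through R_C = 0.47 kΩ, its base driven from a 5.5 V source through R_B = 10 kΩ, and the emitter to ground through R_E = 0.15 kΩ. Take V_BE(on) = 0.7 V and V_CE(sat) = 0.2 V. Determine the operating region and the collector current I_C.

Assume active. Base-emitter loop: I_B = (V_BB − V_BE)/(R_B + (β+1)R_E) = (5.5 − 0.7)/(10 + 51×0.15) = 0.272 mA.
I_C = β·I_B = 50×0.272 = 13.6 mA.
V_CE = V_CC − I_C·R_C − I_E·R_E = 9.6 − 13.6×0.47 − 13.9×0.15 = 1.13 V > V_CE(sat), so the active-region assumption holds.

active; I_C ≈ 14 mA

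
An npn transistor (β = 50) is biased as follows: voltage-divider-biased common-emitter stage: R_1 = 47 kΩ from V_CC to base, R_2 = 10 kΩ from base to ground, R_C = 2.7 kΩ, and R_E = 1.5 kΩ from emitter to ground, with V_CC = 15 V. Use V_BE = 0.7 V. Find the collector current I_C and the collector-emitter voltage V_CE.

I_C ≈ 1.1 mA, V_CE ≈ 10 V

Thevenize the base divider: V_Th = V_CC·R_2/(R_1+R_2) = 15×10/57 = 2.63 V, R_Th = R_1‖R_2 = 8.25 kΩ.
Base-emitter loop: V_Th = I_B·R_Th + V_BE + (β+1)I_B·R_E, so I_B = (2.63 − 0.7) / (8.25 + 51×1.5) = 0.0228 mA.
I_C = β·I_B = 50×0.0228 = 1.14 mA, and I_E = (β+1)I_B = 1.16 mA.
V_CE = V_CC − I_C·R_C − I_E·R_E = 15 − 1.14×2.7 − 1.16×1.5 = 10.2 V.
V_CE = 10.2 V > 0.2 V confirms active-region operation.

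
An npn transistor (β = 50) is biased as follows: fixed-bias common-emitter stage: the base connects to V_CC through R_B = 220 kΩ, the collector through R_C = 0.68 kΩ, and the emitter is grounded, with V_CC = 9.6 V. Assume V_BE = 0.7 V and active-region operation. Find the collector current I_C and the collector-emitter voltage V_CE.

I_C ≈ 2 mA, V_CE ≈ 8.2 V

Base loop: V_CC = I_B·R_B + V_BE, so I_B = (9.6 − 0.7)/220 kΩ = 0.0405 mA.
In the active region I_C = β·I_B = 50 × 0.0405 = 2.02 mA.
Collector loop: V_CE = V_CC − I_C·R_C = 9.6 − 2.02×0.68 = 8.22 V.
Since V_CE = 8.22 V > V_CE(sat) ≈ 0.2 V, the transistor is in the active region as assumed.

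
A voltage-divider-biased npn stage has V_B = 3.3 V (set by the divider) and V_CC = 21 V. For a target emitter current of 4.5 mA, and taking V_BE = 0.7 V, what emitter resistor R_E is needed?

V_E = V_B − V_BE = 3.3 − 0.7 = 2.6 V.
R_E = V_E / I_E = 2.6 / 4.5 = 0.578 kΩ.

R_E ≈ 0.58 kΩ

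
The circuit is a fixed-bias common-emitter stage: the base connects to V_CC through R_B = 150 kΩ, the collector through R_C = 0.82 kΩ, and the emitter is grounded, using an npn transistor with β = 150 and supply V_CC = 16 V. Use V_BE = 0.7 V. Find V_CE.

V_CE ≈ 3.5 V

Base loop: V_CC = I_B·R_B + V_BE, so I_B = (16 − 0.7)/150 kΩ = 0.102 mA.
In the active region I_C = β·I_B = 150 × 0.102 = 15.3 mA.
Collector loop: V_CE = V_CC − I_C·R_C = 16 − 15.3×0.82 = 3.45 V.
Since V_CE = 3.45 V > V_CE(sat) ≈ 0.2 V, the transistor is in the active region as assumed.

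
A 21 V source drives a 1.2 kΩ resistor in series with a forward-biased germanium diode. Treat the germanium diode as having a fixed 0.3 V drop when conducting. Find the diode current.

I ≈ 17 mA

KVL around the loop: 21 = V_D + I·R = 0.3 + I × 1.2 kΩ.
So I = (21 − 0.3) / 1.2 kΩ = 20.7 / 1.2 = 17.2 mA.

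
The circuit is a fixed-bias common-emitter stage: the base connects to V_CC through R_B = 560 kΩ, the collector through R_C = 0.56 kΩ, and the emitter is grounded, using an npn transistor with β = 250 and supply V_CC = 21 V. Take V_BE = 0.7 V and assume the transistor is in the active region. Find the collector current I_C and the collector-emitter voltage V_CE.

I_C ≈ 9.1 mA, V_CE ≈ 16 V

Base loop: V_CC = I_B·R_B + V_BE, so I_B = (21 − 0.7)/560 kΩ = 0.0363 mA.
In the active region I_C = β·I_B = 250 × 0.0363 = 9.06 mA.
Collector loop: V_CE = V_CC − I_C·R_C = 21 − 9.06×0.56 = 15.9 V.
Since V_CE = 15.9 V > V_CE(sat) ≈ 0.2 V, the transistor is in the active region as assumed.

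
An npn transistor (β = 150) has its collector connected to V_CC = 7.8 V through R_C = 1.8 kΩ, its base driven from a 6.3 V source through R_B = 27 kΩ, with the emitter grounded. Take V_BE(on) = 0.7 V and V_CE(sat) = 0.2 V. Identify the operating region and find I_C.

saturation; I_C ≈ 4.2 mA

Assume active: I_B = (6.3 − 0.7)/27 = 0.207 mA, giving I_C = β·I_B = 31.1 mA.
But then V_CE = 7.8 − 31.1×1.8 = -48.2 V < V_CE(sat) = 0.2 V — impossible in the active region.
So the transistor is saturated. With V_CE = 0.2 V, I_C = (V_CC − 0.2)/R_C = 7.6/1.8 = 4.22 mA.
Check: β·I_B = 31.1 mA > I_C = 4.22 mA, confirming saturation.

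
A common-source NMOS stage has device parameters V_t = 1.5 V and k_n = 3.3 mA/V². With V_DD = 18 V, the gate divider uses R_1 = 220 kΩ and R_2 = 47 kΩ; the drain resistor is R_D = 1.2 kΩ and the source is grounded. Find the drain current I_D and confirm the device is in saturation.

V_G = V_DD·R_2/(R_1+R_2) = 18×47/267 = 3.17 V. With the source grounded, V_GS = V_G = 3.17 V.
Assume saturation: I_D = (k_n/2)(V_GS − V_t)² = (3.3/2)×(3.17 − 1.5)² = 1.65×1.67² = 4.59 mA.
V_DS = V_DD − I_D·R_D = 18 − 4.59×1.2 = 12.5 V.
Saturation requires V_DS ≥ V_GS − V_t = 1.67 V; 12.5 ≥ 1.67 ✓.

I_D ≈ 4.6 mA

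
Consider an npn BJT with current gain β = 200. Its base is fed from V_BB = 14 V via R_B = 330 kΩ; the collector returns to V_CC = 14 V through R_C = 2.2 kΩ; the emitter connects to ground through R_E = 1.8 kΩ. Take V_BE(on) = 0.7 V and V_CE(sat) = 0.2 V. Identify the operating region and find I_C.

saturation; I_C ≈ 3.4 mA

Assume active: I_B = (14 − 0.7)/(330 + 201×1.8) = 0.0192 mA, I_C = β·I_B = 3.85 mA.
Then V_CE = 14 − 3.85×2.2 − 3.86×1.8 = -1.41 V < 0.2 V — the active assumption fails.
Re-solve with V_CE = 0.2 V. KCL at the emitter: V_E/R_E = (V_BB−0.7−V_E)/R_B + (V_CC−0.2−V_E)/R_C, giving V_E = 6.23 V.
I_C = (V_CC − 0.2 − V_E)/R_C = (13.8 − 6.23)/2.2 = 3.44 mA.
Check: I_B = (13.3 − 6.23)/330 = 0.0214 mA, and β·I_B = 4.28 mA > I_C, confirming saturation.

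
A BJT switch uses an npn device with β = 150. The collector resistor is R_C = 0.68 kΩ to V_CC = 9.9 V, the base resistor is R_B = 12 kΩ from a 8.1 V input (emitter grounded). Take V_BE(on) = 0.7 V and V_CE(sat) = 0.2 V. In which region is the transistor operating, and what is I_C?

saturation; I_C ≈ 14 mA

Assume active: I_B = (8.1 − 0.7)/12 = 0.617 mA, giving I_C = β·I_B = 92.5 mA.
But then V_CE = 9.9 − 92.5×0.68 = -53 V < V_CE(sat) = 0.2 V — impossible in the active region.
So the transistor is saturated. With V_CE = 0.2 V, I_C = (V_CC − 0.2)/R_C = 9.7/0.68 = 14.3 mA.
Check: β·I_B = 92.5 mA > I_C = 14.3 mA, confirming saturation.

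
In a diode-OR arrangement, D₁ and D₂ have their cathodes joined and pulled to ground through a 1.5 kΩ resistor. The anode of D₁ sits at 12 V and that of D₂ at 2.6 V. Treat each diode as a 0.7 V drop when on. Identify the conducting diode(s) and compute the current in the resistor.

Assume both conduct. Then node N would need to be at both 12−0.7 = 11.3 V and 2.6−0.7 = 1.9 V, which is impossible.
Assume only D₁ conducts: V_N = 12 − 0.7 = 11.3 V, so I_R = 11.3/1.5 = 7.53 mA.
Check D₂: its anode-to-cathode voltage is 2.6 − 11.3 = -8.7 V < 0.7 V, so it is off. The assumption is consistent.

Only D₁ conducts; I_R ≈ 7.5 mA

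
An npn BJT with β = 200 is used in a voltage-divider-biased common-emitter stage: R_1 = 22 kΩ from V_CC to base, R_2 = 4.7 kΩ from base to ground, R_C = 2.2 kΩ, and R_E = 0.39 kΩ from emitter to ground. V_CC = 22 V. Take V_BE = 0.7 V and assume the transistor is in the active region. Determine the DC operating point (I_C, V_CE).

Thevenize the base divider: V_Th = V_CC·R_2/(R_1+R_2) = 22×4.7/26.7 = 3.87 V, R_Th = R_1‖R_2 = 3.87 kΩ.
Base-emitter loop: V_Th = I_B·R_Th + V_BE + (β+1)I_B·R_E, so I_B = (3.87 − 0.7) / (3.87 + 201×0.39) = 0.0386 mA.
I_C = β·I_B = 200×0.0386 = 7.71 mA, and I_E = (β+1)I_B = 7.75 mA.
V_CE = V_CC − I_C·R_C − I_E·R_E = 22 − 7.71×2.2 − 7.75×0.39 = 2.01 V.
V_CE = 2.01 V > 0.2 V confirms active-region operation.

I_C ≈ 7.7 mA, V_CE ≈ 2 V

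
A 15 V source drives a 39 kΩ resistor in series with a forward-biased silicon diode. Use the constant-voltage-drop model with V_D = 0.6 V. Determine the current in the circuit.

I ≈ 0.37 mA

KVL around the loop: 15 = V_D + I·R = 0.6 + I × 39 kΩ.
So I = (15 − 0.6) / 39 kΩ = 14.4 / 39 = 0.369 mA.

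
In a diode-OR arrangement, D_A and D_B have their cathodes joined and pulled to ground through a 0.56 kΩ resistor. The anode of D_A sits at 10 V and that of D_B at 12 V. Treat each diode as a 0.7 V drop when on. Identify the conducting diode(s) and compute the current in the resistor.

Only D_B conducts; I_R ≈ 20 mA

Assume both conduct. Then node N would need to be at both 10−0.7 = 9.3 V and 12−0.7 = 11.3 V, which is impossible.
Assume only D_B conducts: V_N = 12 − 0.7 = 11.3 V, so I_R = 11.3/0.56 = 20.2 mA.
Check D_A: its anode-to-cathode voltage is 10 − 11.3 = -1.3 V < 0.7 V, so it is off. The assumption is consistent.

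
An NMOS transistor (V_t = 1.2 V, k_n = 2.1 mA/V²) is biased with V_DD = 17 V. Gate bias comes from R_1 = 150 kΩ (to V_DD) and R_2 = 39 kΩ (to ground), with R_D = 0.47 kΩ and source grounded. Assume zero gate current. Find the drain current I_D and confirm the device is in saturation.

V_G = V_DD·R_2/(R_1+R_2) = 17×39/189 = 3.51 V. With the source grounded, V_GS = V_G = 3.51 V.
Assume saturation: I_D = (k_n/2)(V_GS − V_t)² = (2.1/2)×(3.51 − 1.2)² = 1.05×2.31² = 5.59 mA.
V_DS = V_DD − I_D·R_D = 17 − 5.59×0.47 = 14.4 V.
Saturation requires V_DS ≥ V_GS − V_t = 2.31 V; 14.4 ≥ 2.31 ✓.

I_D ≈ 5.6 mA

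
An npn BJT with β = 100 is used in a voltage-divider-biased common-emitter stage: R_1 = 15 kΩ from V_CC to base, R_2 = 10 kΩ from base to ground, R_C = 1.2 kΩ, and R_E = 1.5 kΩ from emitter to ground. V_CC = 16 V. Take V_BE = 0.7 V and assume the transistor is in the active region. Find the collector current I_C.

Thevenize the base divider: V_Th = V_CC·R_2/(R_1+R_2) = 16×10/25 = 6.4 V, R_Th = R_1‖R_2 = 6 kΩ.
Base-emitter loop: V_Th = I_B·R_Th + V_BE + (β+1)I_B·R_E, so I_B = (6.4 − 0.7) / (6 + 101×1.5) = 0.0362 mA.
I_C = β·I_B = 100×0.0362 = 3.62 mA, and I_E = (β+1)I_B = 3.66 mA.
V_CE = V_CC − I_C·R_C − I_E·R_E = 16 − 3.62×1.2 − 3.66×1.5 = 6.17 V.
V_CE = 6.17 V > 0.2 V confirms active-region operation.

I_C ≈ 3.6 mA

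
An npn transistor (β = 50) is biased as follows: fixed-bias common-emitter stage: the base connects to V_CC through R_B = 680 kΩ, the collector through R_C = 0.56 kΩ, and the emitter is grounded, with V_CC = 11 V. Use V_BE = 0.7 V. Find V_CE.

Base loop: V_CC = I_B·R_B + V_BE, so I_B = (11 − 0.7)/680 kΩ = 0.0151 mA.
In the active region I_C = β·I_B = 50 × 0.0151 = 0.757 mA.
Collector loop: V_CE = V_CC − I_C·R_C = 11 − 0.757×0.56 = 10.6 V.
Since V_CE = 10.6 V > V_CE(sat) ≈ 0.2 V, the transistor is in the active region as assumed.

V_CE ≈ 11 V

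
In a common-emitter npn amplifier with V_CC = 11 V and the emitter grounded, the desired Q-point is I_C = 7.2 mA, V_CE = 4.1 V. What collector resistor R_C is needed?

Collector loop: V_CC = I_C·R_C + V_CE.
R_C = (V_CC − V_CE)/I_C = (11 − 4.1)/7.2 = 0.958 kΩ.

R_C ≈ 0.96 kΩ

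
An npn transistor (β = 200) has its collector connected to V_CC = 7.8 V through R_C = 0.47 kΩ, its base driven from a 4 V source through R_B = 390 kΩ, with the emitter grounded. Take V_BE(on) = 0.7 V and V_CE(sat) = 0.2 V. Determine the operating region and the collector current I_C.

Assume active. Base-emitter loop: I_B = (V_BB − V_BE)/R_B = (4 − 0.7)/390 = 0.00846 mA.
I_C = β·I_B = 200×0.00846 = 1.69 mA.
V_CE = V_CC − I_C·R_C = 7.8 − 1.69×0.47 = 7 V > V_CE(sat), so the active-region assumption holds.

active; I_C ≈ 1.7 mA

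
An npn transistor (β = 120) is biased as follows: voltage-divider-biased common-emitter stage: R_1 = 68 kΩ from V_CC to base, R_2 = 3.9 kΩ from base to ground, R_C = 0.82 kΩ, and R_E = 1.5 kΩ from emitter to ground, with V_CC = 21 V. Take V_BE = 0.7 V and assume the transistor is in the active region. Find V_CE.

V_CE ≈ 20 V

Thevenize the base divider: V_Th = V_CC·R_2/(R_1+R_2) = 21×3.9/71.9 = 1.14 V, R_Th = R_1‖R_2 = 3.69 kΩ.
Base-emitter loop: V_Th = I_B·R_Th + V_BE + (β+1)I_B·R_E, so I_B = (1.14 − 0.7) / (3.69 + 121×1.5) = 0.00237 mA.
I_C = β·I_B = 120×0.00237 = 0.285 mA, and I_E = (β+1)I_B = 0.287 mA.
V_CE = V_CC − I_C·R_C − I_E·R_E = 21 − 0.285×0.82 − 0.287×1.5 = 20.3 V.
V_CE = 20.3 V > 0.2 V confirms active-region operation.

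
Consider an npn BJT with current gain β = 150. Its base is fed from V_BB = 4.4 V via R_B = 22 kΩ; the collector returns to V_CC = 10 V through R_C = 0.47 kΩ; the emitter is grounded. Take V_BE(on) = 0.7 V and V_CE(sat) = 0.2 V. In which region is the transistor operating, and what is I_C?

saturation; I_C ≈ 21 mA

Assume active: I_B = (4.4 − 0.7)/22 = 0.168 mA, giving I_C = β·I_B = 25.2 mA.
But then V_CE = 10 − 25.2×0.47 = -1.86 V < V_CE(sat) = 0.2 V — impossible in the active region.
So the transistor is saturated. With V_CE = 0.2 V, I_C = (V_CC − 0.2)/R_C = 9.8/0.47 = 20.9 mA.
Check: β·I_B = 25.2 mA > I_C = 20.9 mA, confirming saturation.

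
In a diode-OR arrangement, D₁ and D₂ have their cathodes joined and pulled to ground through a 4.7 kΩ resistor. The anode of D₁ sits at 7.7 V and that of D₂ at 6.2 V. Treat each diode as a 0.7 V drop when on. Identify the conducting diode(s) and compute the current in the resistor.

Assume both conduct. Then node N would need to be at both 7.7−0.7 = 7 V and 6.2−0.7 = 5.5 V, which is impossible.
Assume only D₁ conducts: V_N = 7.7 − 0.7 = 7 V, so I_R = 7/4.7 = 1.49 mA.
Check D₂: its anode-to-cathode voltage is 6.2 − 7 = -0.8 V < 0.7 V, so it is off. The assumption is consistent.

Only D₁ conducts; I_R ≈ 1.5 mA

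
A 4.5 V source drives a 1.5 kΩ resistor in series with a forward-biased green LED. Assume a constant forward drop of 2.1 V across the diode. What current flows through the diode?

KVL around the loop: 4.5 = V_D + I·R = 2.1 + I × 1.5 kΩ.
So I = (4.5 − 2.1) / 1.5 kΩ = 2.4 / 1.5 = 1.6 mA.

I ≈ 1.6 mA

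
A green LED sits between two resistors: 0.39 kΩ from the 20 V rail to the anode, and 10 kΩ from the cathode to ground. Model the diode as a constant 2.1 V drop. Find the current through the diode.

I ≈ 1.7 mA

The two resistors are in series with the diode, so KVL gives 20 = I·0.39 + 2.1 + I·10.
I = (20 − 2.1) / (0.39 + 10) kΩ = 17.9 / 10.4 = 1.72 mA.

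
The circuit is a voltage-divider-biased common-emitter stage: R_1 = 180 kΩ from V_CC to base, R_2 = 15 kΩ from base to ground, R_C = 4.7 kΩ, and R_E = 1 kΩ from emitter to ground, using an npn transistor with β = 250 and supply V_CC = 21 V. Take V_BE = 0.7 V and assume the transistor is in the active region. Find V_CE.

V_CE ≈ 16 V

Thevenize the base divider: V_Th = V_CC·R_2/(R_1+R_2) = 21×15/195 = 1.62 V, R_Th = R_1‖R_2 = 13.8 kΩ.
Base-emitter loop: V_Th = I_B·R_Th + V_BE + (β+1)I_B·R_E, so I_B = (1.62 − 0.7) / (13.8 + 251×1) = 0.00346 mA.
I_C = β·I_B = 250×0.00346 = 0.864 mA, and I_E = (β+1)I_B = 0.868 mA.
V_CE = V_CC − I_C·R_C − I_E·R_E = 21 − 0.864×4.7 − 0.868×1 = 16.1 V.
V_CE = 16.1 V > 0.2 V confirms active-region operation.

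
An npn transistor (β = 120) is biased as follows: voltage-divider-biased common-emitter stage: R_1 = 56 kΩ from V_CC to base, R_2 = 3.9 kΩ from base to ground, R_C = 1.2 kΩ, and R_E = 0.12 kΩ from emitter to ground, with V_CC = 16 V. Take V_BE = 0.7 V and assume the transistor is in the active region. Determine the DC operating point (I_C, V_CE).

I_C ≈ 2.3 mA, V_CE ≈ 13 V

Thevenize the base divider: V_Th = V_CC·R_2/(R_1+R_2) = 16×3.9/59.9 = 1.04 V, R_Th = R_1‖R_2 = 3.65 kΩ.
Base-emitter loop: V_Th = I_B·R_Th + V_BE + (β+1)I_B·R_E, so I_B = (1.04 − 0.7) / (3.65 + 121×0.12) = 0.0188 mA.
I_C = β·I_B = 120×0.0188 = 2.26 mA, and I_E = (β+1)I_B = 2.28 mA.
V_CE = V_CC − I_C·R_C − I_E·R_E = 16 − 2.26×1.2 − 2.28×0.12 = 13 V.
V_CE = 13 V > 0.2 V confirms active-region operation.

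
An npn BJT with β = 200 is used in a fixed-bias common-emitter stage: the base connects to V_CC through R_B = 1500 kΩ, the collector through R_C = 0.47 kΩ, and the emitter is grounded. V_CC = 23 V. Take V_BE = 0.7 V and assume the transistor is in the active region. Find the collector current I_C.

I_C ≈ 3 mA

Base loop: V_CC = I_B·R_B + V_BE, so I_B = (23 − 0.7)/1500 kΩ = 0.0149 mA.
In the active region I_C = β·I_B = 200 × 0.0149 = 2.97 mA.
Collector loop: V_CE = V_CC − I_C·R_C = 23 − 2.97×0.47 = 21.6 V.
Since V_CE = 21.6 V > V_CE(sat) ≈ 0.2 V, the transistor is in the active region as assumed.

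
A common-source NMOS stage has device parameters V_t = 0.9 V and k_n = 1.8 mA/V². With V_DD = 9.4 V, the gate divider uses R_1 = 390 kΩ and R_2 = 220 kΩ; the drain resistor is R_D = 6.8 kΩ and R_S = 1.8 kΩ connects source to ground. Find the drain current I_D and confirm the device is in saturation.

I_D ≈ 0.85 mA

V_G = V_DD·R_2/(R_1+R_2) = 9.4×220/610 = 3.39 V.
Assume saturation: I_D = (k_n/2)(V_GS − V_t)² with V_GS = V_G − I_D·R_S = 3.39 − 1.8·I_D.
Substituting gives 2.92·I_D² − 9.07·I_D + 5.58 = 0, with roots I_D = 0.845 or 2.26 mA.
The root I_D = 2.26 mA gives V_GS = -0.686 V ≤ V_t, so take I_D = 0.845 mA.
Then V_GS = 1.87 V and V_DS = V_DD − I_D(R_D+R_S) = 9.4 − 0.845×8.6 = 2.13 V.
Saturation requires V_DS ≥ V_GS − V_t = 0.969 V; 2.13 ≥ 0.969 ✓.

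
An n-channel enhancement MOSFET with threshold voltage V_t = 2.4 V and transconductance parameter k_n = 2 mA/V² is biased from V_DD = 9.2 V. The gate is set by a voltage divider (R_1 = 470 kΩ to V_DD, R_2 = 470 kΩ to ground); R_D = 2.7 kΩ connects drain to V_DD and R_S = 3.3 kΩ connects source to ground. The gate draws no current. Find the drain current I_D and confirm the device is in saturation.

V_G = V_DD·R_2/(R_1+R_2) = 9.2×470/940 = 4.6 V.
Assume saturation: I_D = (k_n/2)(V_GS − V_t)² with V_GS = V_G − I_D·R_S = 4.6 − 3.3·I_D.
Substituting gives 10.9·I_D² − 15.5·I_D + 4.84 = 0, with roots I_D = 0.461 or 0.964 mA.
The root I_D = 0.964 mA gives V_GS = 1.42 V ≤ V_t, so take I_D = 0.461 mA.
Then V_GS = 3.08 V and V_DS = V_DD − I_D(R_D+R_S) = 9.2 − 0.461×6 = 6.43 V.
Saturation requires V_DS ≥ V_GS − V_t = 0.679 V; 6.43 ≥ 0.679 ✓.

I_D ≈ 0.46 mA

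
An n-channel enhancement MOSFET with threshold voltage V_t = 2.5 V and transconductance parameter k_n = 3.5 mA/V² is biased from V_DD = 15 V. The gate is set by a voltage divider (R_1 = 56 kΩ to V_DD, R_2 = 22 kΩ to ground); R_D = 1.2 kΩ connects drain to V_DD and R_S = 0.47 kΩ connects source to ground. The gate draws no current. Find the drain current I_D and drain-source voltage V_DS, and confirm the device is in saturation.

V_G = V_DD·R_2/(R_1+R_2) = 15×22/78 = 4.23 V.
Assume saturation: I_D = (k_n/2)(V_GS − V_t)² with V_GS = V_G − I_D·R_S = 4.23 − 0.47·I_D.
Substituting gives 0.387·I_D² − 3.85·I_D + 5.24 = 0, with roots I_D = 1.63 or 8.32 mA.
The root I_D = 8.32 mA gives V_GS = 0.319 V ≤ V_t, so take I_D = 1.63 mA.
Then V_GS = 3.46 V and V_DS = V_DD − I_D(R_D+R_S) = 15 − 1.63×1.67 = 12.3 V.
Saturation requires V_DS ≥ V_GS − V_t = 0.965 V; 12.3 ≥ 0.965 ✓.

I_D ≈ 1.6 mA, V_DS ≈ 12 V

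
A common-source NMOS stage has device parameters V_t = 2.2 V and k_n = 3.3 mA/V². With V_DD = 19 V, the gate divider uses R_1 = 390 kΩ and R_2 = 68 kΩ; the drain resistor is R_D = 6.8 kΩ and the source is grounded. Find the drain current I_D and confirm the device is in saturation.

I_D ≈ 0.64 mA

V_G = V_DD·R_2/(R_1+R_2) = 19×68/458 = 2.82 V. With the source grounded, V_GS = V_G = 2.82 V.
Assume saturation: I_D = (k_n/2)(V_GS − V_t)² = (3.3/2)×(2.82 − 2.2)² = 1.65×0.621² = 0.636 mA.
V_DS = V_DD − I_D·R_D = 19 − 0.636×6.8 = 14.7 V.
Saturation requires V_DS ≥ V_GS − V_t = 0.621 V; 14.7 ≥ 0.621 ✓.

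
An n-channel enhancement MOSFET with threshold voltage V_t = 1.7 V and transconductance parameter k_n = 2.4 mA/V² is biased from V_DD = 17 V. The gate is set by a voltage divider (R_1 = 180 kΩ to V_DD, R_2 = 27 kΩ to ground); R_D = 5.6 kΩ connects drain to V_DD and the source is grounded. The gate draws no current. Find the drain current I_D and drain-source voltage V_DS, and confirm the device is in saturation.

V_G = V_DD·R_2/(R_1+R_2) = 17×27/207 = 2.22 V. With the source grounded, V_GS = V_G = 2.22 V.
Assume saturation: I_D = (k_n/2)(V_GS − V_t)² = (2.4/2)×(2.22 − 1.7)² = 1.2×0.517² = 0.321 mA.
V_DS = V_DD − I_D·R_D = 17 − 0.321×5.6 = 15.2 V.
Saturation requires V_DS ≥ V_GS − V_t = 0.517 V; 15.2 ≥ 0.517 ✓.

I_D ≈ 0.32 mA, V_DS ≈ 15 V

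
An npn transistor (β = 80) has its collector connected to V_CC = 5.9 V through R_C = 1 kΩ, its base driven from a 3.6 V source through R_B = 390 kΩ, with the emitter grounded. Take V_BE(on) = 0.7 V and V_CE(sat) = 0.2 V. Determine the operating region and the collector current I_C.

active; I_C ≈ 0.59 mA

Assume active. Base-emitter loop: I_B = (V_BB − V_BE)/R_B = (3.6 − 0.7)/390 = 0.00744 mA.
I_C = β·I_B = 80×0.00744 = 0.595 mA.
V_CE = V_CC − I_C·R_C = 5.9 − 0.595×1 = 5.31 V > V_CE(sat), so the active-region assumption holds.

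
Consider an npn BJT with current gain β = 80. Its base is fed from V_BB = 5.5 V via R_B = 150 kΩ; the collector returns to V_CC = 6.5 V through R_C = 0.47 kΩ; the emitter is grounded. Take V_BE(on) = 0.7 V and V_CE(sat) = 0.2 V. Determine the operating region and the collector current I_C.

active; I_C ≈ 2.6 mA

Assume active. Base-emitter loop: I_B = (V_BB − V_BE)/R_B = (5.5 − 0.7)/150 = 0.032 mA.
I_C = β·I_B = 80×0.032 = 2.56 mA.
V_CE = V_CC − I_C·R_C = 6.5 − 2.56×0.47 = 5.3 V > V_CE(sat), so the active-region assumption holds.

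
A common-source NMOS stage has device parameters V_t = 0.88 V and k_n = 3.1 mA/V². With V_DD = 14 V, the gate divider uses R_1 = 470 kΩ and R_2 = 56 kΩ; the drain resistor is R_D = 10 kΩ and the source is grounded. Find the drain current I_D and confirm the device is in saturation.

V_G = V_DD·R_2/(R_1+R_2) = 14×56/526 = 1.49 V. With the source grounded, V_GS = V_G = 1.49 V.
Assume saturation: I_D = (k_n/2)(V_GS − V_t)² = (3.1/2)×(1.49 − 0.88)² = 1.55×0.61² = 0.578 mA.
V_DS = V_DD − I_D·R_D = 14 − 0.578×10 = 8.22 V.
Saturation requires V_DS ≥ V_GS − V_t = 0.61 V; 8.22 ≥ 0.61 ✓.

I_D ≈ 0.58 mA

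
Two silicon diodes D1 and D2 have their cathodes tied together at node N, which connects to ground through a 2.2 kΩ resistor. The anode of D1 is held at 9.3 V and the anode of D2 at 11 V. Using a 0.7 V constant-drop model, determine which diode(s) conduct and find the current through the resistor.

Only D2 conducts; I_R ≈ 4.7 mA

Assume both conduct. Then node N would need to be at both 9.3−0.7 = 8.6 V and 11−0.7 = 10.3 V, which is impossible.
Assume only D2 conducts: V_N = 11 − 0.7 = 10.3 V, so I_R = 10.3/2.2 = 4.68 mA.
Check D1: its anode-to-cathode voltage is 9.3 − 10.3 = -1 V < 0.7 V, so it is off. The assumption is consistent.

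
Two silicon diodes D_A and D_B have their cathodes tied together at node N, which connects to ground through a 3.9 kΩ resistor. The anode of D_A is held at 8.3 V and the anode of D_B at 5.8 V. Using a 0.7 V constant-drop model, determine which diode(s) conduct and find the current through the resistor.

Assume both conduct. Then node N would need to be at both 8.3−0.7 = 7.6 V and 5.8−0.7 = 5.1 V, which is impossible.
Assume only D_A conducts: V_N = 8.3 − 0.7 = 7.6 V, so I_R = 7.6/3.9 = 1.95 mA.
Check D_B: its anode-to-cathode voltage is 5.8 − 7.6 = -1.8 V < 0.7 V, so it is off. The assumption is consistent.

Only D_A conducts; I_R ≈ 1.9 mA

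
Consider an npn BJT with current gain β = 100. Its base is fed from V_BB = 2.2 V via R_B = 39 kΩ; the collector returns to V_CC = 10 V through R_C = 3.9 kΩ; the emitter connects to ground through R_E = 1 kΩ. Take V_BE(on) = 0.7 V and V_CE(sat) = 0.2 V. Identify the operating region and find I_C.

active; I_C ≈ 1.1 mA

Assume active. Base-emitter loop: I_B = (V_BB − V_BE)/(R_B + (β+1)R_E) = (2.2 − 0.7)/(39 + 101×1) = 0.0107 mA.
I_C = β·I_B = 100×0.0107 = 1.07 mA.
V_CE = V_CC − I_C·R_C − I_E·R_E = 10 − 1.07×3.9 − 1.08×1 = 4.74 V > V_CE(sat), so the active-region assumption holds.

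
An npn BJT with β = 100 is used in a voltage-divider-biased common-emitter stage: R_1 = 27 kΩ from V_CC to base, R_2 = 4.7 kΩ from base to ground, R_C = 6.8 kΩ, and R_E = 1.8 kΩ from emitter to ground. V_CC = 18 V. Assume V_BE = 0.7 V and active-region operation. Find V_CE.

V_CE ≈ 8.9 V

Thevenize the base divider: V_Th = V_CC·R_2/(R_1+R_2) = 18×4.7/31.7 = 2.67 V, R_Th = R_1‖R_2 = 4 kΩ.
Base-emitter loop: V_Th = I_B·R_Th + V_BE + (β+1)I_B·R_E, so I_B = (2.67 − 0.7) / (4 + 101×1.8) = 0.0106 mA.
I_C = β·I_B = 100×0.0106 = 1.06 mA, and I_E = (β+1)I_B = 1.07 mA.
V_CE = V_CC − I_C·R_C − I_E·R_E = 18 − 1.06×6.8 − 1.07×1.8 = 8.87 V.
V_CE = 8.87 V > 0.2 V confirms active-region operation.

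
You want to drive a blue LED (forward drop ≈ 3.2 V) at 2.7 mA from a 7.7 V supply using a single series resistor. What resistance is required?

R ≈ 1.7 kΩ

The resistor drops V_S − V_D = 7.7 − 3.2 = 4.5 V at 2.7 mA.
R = 4.5 V / 2.7 mA = 1.67 kΩ.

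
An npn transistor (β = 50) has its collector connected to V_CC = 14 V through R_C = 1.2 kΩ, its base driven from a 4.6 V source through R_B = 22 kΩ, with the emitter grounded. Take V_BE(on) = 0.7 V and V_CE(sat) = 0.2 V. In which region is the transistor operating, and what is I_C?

Assume active. Base-emitter loop: I_B = (V_BB − V_BE)/R_B = (4.6 − 0.7)/22 = 0.177 mA.
I_C = β·I_B = 50×0.177 = 8.86 mA.
V_CE = V_CC − I_C·R_C = 14 − 8.86×1.2 = 3.36 V > V_CE(sat), so the active-region assumption holds.

active; I_C ≈ 8.9 mA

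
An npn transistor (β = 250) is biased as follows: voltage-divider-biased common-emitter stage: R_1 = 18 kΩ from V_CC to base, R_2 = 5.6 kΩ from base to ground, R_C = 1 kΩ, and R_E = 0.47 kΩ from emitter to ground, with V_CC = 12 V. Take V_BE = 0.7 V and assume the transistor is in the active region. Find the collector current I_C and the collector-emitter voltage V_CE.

I_C ≈ 4.4 mA, V_CE ≈ 5.5 V

Thevenize the base divider: V_Th = V_CC·R_2/(R_1+R_2) = 12×5.6/23.6 = 2.85 V, R_Th = R_1‖R_2 = 4.27 kΩ.
Base-emitter loop: V_Th = I_B·R_Th + V_BE + (β+1)I_B·R_E, so I_B = (2.85 − 0.7) / (4.27 + 251×0.47) = 0.0176 mA.
I_C = β·I_B = 250×0.0176 = 4.39 mA, and I_E = (β+1)I_B = 4.41 mA.
V_CE = V_CC − I_C·R_C − I_E·R_E = 12 − 4.39×1 − 4.41×0.47 = 5.54 V.
V_CE = 5.54 V > 0.2 V confirms active-region operation.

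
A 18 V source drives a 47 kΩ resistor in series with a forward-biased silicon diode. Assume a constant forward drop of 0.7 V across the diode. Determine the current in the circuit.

KVL around the loop: 18 = V_D + I·R = 0.7 + I × 47 kΩ.
So I = (18 − 0.7) / 47 kΩ = 17.3 / 47 = 0.368 mA.

I ≈ 0.37 mA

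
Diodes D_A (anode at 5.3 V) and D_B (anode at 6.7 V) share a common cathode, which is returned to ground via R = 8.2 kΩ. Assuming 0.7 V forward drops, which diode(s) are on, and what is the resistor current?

Assume both conduct. Then node N would need to be at both 5.3−0.7 = 4.6 V and 6.7−0.7 = 6 V, which is impossible.
Assume only D_B conducts: V_N = 6.7 − 0.7 = 6 V, so I_R = 6/8.2 = 0.732 mA.
Check D_A: its anode-to-cathode voltage is 5.3 − 6 = -0.7 V < 0.7 V, so it is off. The assumption is consistent.

Only D_B conducts; I_R ≈ 0.73 mA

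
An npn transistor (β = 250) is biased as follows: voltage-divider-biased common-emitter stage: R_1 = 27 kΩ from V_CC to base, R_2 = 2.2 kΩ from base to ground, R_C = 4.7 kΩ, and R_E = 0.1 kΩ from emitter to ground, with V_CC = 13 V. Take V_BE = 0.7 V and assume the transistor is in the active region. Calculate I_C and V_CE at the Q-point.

Thevenize the base divider: V_Th = V_CC·R_2/(R_1+R_2) = 13×2.2/29.2 = 0.979 V, R_Th = R_1‖R_2 = 2.03 kΩ.
Base-emitter loop: V_Th = I_B·R_Th + V_BE + (β+1)I_B·R_E, so I_B = (0.979 − 0.7) / (2.03 + 251×0.1) = 0.0103 mA.
I_C = β·I_B = 250×0.0103 = 2.57 mA, and I_E = (β+1)I_B = 2.59 mA.
V_CE = V_CC − I_C·R_C − I_E·R_E = 13 − 2.57×4.7 − 2.59×0.1 = 0.64 V.
V_CE = 0.64 V > 0.2 V confirms active-region operation.

I_C ≈ 2.6 mA, V_CE ≈ 0.64 V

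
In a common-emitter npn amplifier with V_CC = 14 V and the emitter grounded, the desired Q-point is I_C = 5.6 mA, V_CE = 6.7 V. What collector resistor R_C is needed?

R_C ≈ 1.3 kΩ

Collector loop: V_CC = I_C·R_C + V_CE.
R_C = (V_CC − V_CE)/I_C = (14 − 6.7)/5.6 = 1.3 kΩ.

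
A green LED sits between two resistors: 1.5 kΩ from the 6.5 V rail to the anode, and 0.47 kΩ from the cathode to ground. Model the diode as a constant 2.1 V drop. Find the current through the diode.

The two resistors are in series with the diode, so KVL gives 6.5 = I·1.5 + 2.1 + I·0.47.
I = (6.5 − 2.1) / (1.5 + 0.47) kΩ = 4.4 / 1.97 = 2.23 mA.

I ≈ 2.2 mA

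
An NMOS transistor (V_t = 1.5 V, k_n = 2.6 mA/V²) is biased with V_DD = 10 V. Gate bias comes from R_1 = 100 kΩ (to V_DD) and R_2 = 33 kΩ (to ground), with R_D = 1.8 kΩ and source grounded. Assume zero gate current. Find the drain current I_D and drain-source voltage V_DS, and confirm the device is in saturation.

V_G = V_DD·R_2/(R_1+R_2) = 10×33/133 = 2.48 V. With the source grounded, V_GS = V_G = 2.48 V.
Assume saturation: I_D = (k_n/2)(V_GS − V_t)² = (2.6/2)×(2.48 − 1.5)² = 1.3×0.981² = 1.25 mA.
V_DS = V_DD − I_D·R_D = 10 − 1.25×1.8 = 7.75 V.
Saturation requires V_DS ≥ V_GS − V_t = 0.981 V; 7.75 ≥ 0.981 ✓.

I_D ≈ 1.3 mA, V_DS ≈ 7.7 V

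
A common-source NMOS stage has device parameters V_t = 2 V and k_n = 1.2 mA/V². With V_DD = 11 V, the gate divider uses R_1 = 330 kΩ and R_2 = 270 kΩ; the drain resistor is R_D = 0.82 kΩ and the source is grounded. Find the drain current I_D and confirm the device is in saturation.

I_D ≈ 5.2 mA

V_G = V_DD·R_2/(R_1+R_2) = 11×270/600 = 4.95 V. With the source grounded, V_GS = V_G = 4.95 V.
Assume saturation: I_D = (k_n/2)(V_GS − V_t)² = (1.2/2)×(4.95 − 2)² = 0.6×2.95² = 5.22 mA.
V_DS = V_DD − I_D·R_D = 11 − 5.22×0.82 = 6.72 V.
Saturation requires V_DS ≥ V_GS − V_t = 2.95 V; 6.72 ≥ 2.95 ✓.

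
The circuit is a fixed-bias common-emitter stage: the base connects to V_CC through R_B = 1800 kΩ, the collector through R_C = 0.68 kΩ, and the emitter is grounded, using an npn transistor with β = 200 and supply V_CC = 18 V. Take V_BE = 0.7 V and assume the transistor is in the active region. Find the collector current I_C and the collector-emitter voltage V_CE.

Base loop: V_CC = I_B·R_B + V_BE, so I_B = (18 − 0.7)/1800 kΩ = 0.00961 mA.
In the active region I_C = β·I_B = 200 × 0.00961 = 1.92 mA.
Collector loop: V_CE = V_CC − I_C·R_C = 18 − 1.92×0.68 = 16.7 V.
Since V_CE = 16.7 V > V_CE(sat) ≈ 0.2 V, the transistor is in the active region as assumed.

I_C ≈ 1.9 mA, V_CE ≈ 17 V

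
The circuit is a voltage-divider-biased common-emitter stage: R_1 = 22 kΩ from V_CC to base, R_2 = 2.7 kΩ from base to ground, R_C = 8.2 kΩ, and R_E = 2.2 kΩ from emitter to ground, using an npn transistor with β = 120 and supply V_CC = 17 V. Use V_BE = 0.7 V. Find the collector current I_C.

I_C ≈ 0.52 mA

Thevenize the base divider: V_Th = V_CC·R_2/(R_1+R_2) = 17×2.7/24.7 = 1.86 V, R_Th = R_1‖R_2 = 2.4 kΩ.
Base-emitter loop: V_Th = I_B·R_Th + V_BE + (β+1)I_B·R_E, so I_B = (1.86 − 0.7) / (2.4 + 121×2.2) = 0.00431 mA.
I_C = β·I_B = 120×0.00431 = 0.517 mA, and I_E = (β+1)I_B = 0.522 mA.
V_CE = V_CC − I_C·R_C − I_E·R_E = 17 − 0.517×8.2 − 0.522×2.2 = 11.6 V.
V_CE = 11.6 V > 0.2 V confirms active-region operation.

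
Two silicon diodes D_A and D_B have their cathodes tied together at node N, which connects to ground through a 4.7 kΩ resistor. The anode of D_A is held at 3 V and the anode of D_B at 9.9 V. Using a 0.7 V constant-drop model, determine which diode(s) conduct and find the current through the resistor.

Assume both conduct. Then node N would need to be at both 3−0.7 = 2.3 V and 9.9−0.7 = 9.2 V, which is impossible.
Assume only D_B conducts: V_N = 9.9 − 0.7 = 9.2 V, so I_R = 9.2/4.7 = 1.96 mA.
Check D_A: its anode-to-cathode voltage is 3 − 9.2 = -6.2 V < 0.7 V, so it is off. The assumption is consistent.

Only D_B conducts; I_R ≈ 2 mA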